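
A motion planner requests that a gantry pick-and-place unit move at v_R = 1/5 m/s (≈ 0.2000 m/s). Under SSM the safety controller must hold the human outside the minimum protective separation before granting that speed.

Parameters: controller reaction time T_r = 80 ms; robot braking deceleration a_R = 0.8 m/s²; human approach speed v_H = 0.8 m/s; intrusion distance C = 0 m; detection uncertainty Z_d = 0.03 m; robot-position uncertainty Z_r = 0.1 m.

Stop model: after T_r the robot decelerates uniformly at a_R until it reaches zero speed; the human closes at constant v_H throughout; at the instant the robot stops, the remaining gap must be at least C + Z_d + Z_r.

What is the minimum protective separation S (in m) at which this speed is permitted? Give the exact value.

S_min = 87/200 m = 0.4350 m

braking lasts T_s = (1/5)/(4/5) = 0.2500 s
robot covers v_R·T_r = 0.2000·0.0800 = 0.0160 m before braking
braking distance = 0.2000²/(2·0.8000) = 0.0250 m
person approaches 0.8000·(0.0800+0.2500) = 0.2640 m
margins: 0.0000+0.0300+0.1000 = 0.1300 m
S_min ≈ 0.0160+0.0250+0.2640+0.1300  ⇒  S_min = 87/200 m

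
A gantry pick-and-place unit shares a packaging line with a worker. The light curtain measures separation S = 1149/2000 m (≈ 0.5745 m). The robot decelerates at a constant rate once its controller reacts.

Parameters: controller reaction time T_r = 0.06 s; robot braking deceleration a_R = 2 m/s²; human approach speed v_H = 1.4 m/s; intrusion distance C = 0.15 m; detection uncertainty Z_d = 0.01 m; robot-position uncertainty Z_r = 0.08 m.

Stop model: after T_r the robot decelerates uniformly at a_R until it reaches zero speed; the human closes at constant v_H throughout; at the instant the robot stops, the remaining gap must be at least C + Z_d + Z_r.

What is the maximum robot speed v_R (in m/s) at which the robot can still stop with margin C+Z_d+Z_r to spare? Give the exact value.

at the boundary: (1/4)·v² + (19/25)·v + (-501/2000) = 0
  disc = (19/25)² − 4·(1/4)·(-501/2000) = 8281/10000 ; √disc = 91/100
  v_R = (−(19/25) + 91/100) / (2·(1/4)) = 3/10 m/s
check:
braking lasts T_s = (3/10)/2 = 0.1500 s
reaction-phase robot travel = 0.3000·0.0600 = 0.0180 m
robot covers 0.3000·0.1500 − ½·2.0000·0.1500² = 0.0225 m while stopping
person approaches 1.4000·(0.0600+0.1500) = 0.2940 m
residual clearance needed = 0.1500+0.0100+0.0800 = 0.2400 m
sum ≈ 0.0180+0.0225+0.2940+0.2400 ≈ 0.5745 m = S ✓

v_R_max = 3/10 m/s = 0.3000 m/s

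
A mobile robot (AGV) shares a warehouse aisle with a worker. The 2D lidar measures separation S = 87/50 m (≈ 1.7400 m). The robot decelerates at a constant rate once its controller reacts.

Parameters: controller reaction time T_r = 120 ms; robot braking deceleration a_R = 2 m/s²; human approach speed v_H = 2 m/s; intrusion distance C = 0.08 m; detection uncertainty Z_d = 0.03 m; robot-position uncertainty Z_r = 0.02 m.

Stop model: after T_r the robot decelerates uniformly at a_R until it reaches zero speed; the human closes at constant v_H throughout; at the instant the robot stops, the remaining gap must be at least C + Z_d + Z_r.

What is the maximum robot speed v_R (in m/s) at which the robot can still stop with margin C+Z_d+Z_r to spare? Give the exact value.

v_R_max = 1 m/s = 1.0000 m/s

at the boundary: (1/4)·v² + (28/25)·v + (-137/100) = 0
  disc = (28/25)² − 4·(1/4)·(-137/100) = 6561/2500 ; √disc = 81/50
  v_R = (−(28/25) + 81/50) / (2·(1/4)) = 1 m/s
check:
T_s = v_R/a_R = 1/2 = 0.5000 s
robot covers v_R·T_r = 1.0000·0.1200 = 0.1200 m before braking
robot covers 1.0000·0.5000 − ½·2.0000·0.5000² = 0.2500 m while stopping
person approaches 2.0000·(0.1200+0.5000) = 1.2400 m
margins: 0.0800+0.0300+0.0200 = 0.1300 m
sum ≈ 0.1200+0.2500+1.2400+0.1300 ≈ 1.7400 m = S ✓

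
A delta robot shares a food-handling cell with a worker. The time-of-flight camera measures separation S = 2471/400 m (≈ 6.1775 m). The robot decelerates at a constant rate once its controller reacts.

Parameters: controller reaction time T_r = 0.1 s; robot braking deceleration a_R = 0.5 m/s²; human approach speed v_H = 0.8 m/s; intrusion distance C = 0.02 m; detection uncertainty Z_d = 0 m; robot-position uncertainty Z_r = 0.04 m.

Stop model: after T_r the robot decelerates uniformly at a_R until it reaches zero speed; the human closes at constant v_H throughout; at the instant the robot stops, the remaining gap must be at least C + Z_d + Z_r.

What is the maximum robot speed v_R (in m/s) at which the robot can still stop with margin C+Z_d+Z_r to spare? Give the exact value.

collect terms ⇒ (1)·v_R² + (17/10)·v_R + (-483/80) = 0
  disc = (17/10)² − 4·(1)·(-483/80) = 676/25 ; √disc = 26/5
  v_R = (−(17/10) + 26/5) / (2·(1)) = 7/4 m/s
check:
braking lasts T_s = (7/4)/(1/2) = 3.5000 s
robot covers v_R·T_r = 1.7500·0.1000 = 0.1750 m before braking
robot covers 1.7500·3.5000 − ½·0.5000·3.5000² = 3.0625 m while stopping
person approaches 0.8000·(0.1000+3.5000) = 2.8800 m
C+Z_d+Z_r = 0.0200+0.0000+0.0400 = 0.0600 m
sum ≈ 0.1750+3.0625+2.8800+0.0600 ≈ 6.1775 m = S ✓

v_R_max = 7/4 m/s = 1.7500 m/s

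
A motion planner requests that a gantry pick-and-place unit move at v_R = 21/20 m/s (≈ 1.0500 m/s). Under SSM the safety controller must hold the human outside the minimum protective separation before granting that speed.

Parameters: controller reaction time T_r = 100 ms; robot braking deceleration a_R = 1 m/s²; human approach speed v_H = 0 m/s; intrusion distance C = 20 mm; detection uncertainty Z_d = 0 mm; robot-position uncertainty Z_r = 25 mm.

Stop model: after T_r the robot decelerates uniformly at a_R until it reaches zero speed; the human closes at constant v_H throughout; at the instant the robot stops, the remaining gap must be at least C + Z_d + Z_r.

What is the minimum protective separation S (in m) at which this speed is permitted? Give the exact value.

stop time T_s = (21/20)/1 = 1.0500 s
robot covers v_R·T_r = 1.0500·0.1000 = 0.1050 m before braking
robot covers 1.0500·1.0500 − ½·1.0000·1.0500² = 0.5513 m while stopping
human closes 0.0000·1.1500 = 0.0000 m
C+Z_d+Z_r = 0.0200+0.0000+0.0250 = 0.0450 m
S_min ≈ 0.1050+0.5513+0.0000+0.0450  ⇒  S_min = 561/800 m

S_min = 561/800 m = 0.7013 m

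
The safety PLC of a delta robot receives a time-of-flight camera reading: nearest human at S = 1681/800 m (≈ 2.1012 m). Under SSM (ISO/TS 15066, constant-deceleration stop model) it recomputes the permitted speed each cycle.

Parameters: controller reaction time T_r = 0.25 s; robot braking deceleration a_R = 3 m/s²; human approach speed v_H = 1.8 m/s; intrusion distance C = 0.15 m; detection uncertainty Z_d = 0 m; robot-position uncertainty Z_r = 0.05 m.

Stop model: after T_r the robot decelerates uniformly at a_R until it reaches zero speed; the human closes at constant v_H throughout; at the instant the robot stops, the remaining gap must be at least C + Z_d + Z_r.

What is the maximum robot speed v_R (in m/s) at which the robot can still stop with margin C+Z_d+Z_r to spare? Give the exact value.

v_R_max = 27/20 m/s = 1.3500 m/s

quadratic (1/6)·v² + (17/20)·v + (-1161/800) = 0
  disc = (17/20)² − 4·(1/6)·(-1161/800) = 169/100 ; √disc = 13/10
  v_R = (−(17/20) + 13/10) / (2·(1/6)) = 27/20 m/s
check:
stop time T_s = (27/20)/3 = 0.4500 s
robot covers v_R·T_r = 1.3500·0.2500 = 0.3375 m before braking
braking distance = 1.3500²/(2·3.0000) = 0.3038 m
human closes 1.8000·0.7000 = 1.2600 m
residual clearance needed = 0.1500+0.0000+0.0500 = 0.2000 m
sum ≈ 0.3375+0.3038+1.2600+0.2000 ≈ 2.1012 m = S ✓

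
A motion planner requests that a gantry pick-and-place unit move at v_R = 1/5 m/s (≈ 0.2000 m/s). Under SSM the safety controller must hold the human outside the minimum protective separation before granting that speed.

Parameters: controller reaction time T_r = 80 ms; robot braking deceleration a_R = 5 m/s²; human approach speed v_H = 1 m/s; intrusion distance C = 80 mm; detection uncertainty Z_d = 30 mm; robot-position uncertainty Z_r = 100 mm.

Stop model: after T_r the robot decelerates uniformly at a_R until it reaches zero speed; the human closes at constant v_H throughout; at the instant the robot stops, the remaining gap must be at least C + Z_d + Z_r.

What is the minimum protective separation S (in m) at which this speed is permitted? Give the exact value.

S_min = 7/20 m = 0.3500 m

T_s = v_R/a_R = (1/5)/5 = 0.0400 s
robot covers v_R·T_r = 0.2000·0.0800 = 0.0160 m before braking
robot covers 0.2000·0.0400 − ½·5.0000·0.0400² = 0.0040 m while stopping
human over T_r+T_s: 1.0000·(0.0800+0.0400) = 0.1200 m
C+Z_d+Z_r = 0.0800+0.0300+0.1000 = 0.2100 m
S_min ≈ 0.0160+0.0040+0.1200+0.2100  ⇒  S_min = 7/20 m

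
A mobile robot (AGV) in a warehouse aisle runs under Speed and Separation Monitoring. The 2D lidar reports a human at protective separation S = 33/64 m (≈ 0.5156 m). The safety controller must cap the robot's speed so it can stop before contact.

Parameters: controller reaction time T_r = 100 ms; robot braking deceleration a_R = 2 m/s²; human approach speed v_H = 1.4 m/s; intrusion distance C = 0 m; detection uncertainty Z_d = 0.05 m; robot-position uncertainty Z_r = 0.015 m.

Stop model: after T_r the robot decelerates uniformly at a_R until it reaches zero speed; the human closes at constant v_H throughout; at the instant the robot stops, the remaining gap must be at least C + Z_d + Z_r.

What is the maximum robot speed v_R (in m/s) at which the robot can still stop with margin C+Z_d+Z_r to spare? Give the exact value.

v_R_max = 7/20 m/s = 0.3500 m/s

collect terms ⇒ (1/4)·v_R² + (4/5)·v_R + (-497/1600) = 0
  disc = (4/5)² − 4·(1/4)·(-497/1600) = 1521/1600 ; √disc = 39/40
  v_R = (−(4/5) + 39/40) / (2·(1/4)) = 7/20 m/s
check:
T_s = v_R/a_R = (7/20)/2 = 0.1750 s
robot covers v_R·T_r = 0.3500·0.1000 = 0.0350 m before braking
robot under decel: 0.3500²/(2·2.0000) = 0.0306 m
human over T_r+T_s: 1.4000·(0.1000+0.1750) = 0.3850 m
C+Z_d+Z_r = 0.0000+0.0500+0.0150 = 0.0650 m
sum ≈ 0.0350+0.0306+0.3850+0.0650 ≈ 0.5156 m = S ✓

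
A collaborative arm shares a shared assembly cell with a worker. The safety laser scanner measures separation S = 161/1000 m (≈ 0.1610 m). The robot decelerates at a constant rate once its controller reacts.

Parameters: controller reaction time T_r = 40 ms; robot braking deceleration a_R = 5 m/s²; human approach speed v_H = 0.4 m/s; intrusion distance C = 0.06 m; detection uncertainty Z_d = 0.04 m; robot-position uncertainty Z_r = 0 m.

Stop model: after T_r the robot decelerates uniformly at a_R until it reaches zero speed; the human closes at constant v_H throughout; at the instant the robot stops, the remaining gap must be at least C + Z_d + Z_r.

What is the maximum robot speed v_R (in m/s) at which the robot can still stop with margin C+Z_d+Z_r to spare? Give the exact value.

v_R_max = 3/10 m/s = 0.3000 m/s

at the boundary: (1/10)·v² + (3/25)·v + (-9/200) = 0
  disc = (3/25)² − 4·(1/10)·(-9/200) = 81/2500 ; √disc = 9/50
  v_R = (−(3/25) + 9/50) / (2·(1/10)) = 3/10 m/s
check:
braking lasts T_s = (3/10)/5 = 0.0600 s
robot in T_r: 0.3000·0.0400 = 0.0120 m
braking distance = 0.3000²/(2·5.0000) = 0.0090 m
human over T_r+T_s: 0.4000·(0.0400+0.0600) = 0.0400 m
residual clearance needed = 0.0600+0.0400+0.0000 = 0.1000 m
sum ≈ 0.0120+0.0090+0.0400+0.1000 ≈ 0.1610 m = S ✓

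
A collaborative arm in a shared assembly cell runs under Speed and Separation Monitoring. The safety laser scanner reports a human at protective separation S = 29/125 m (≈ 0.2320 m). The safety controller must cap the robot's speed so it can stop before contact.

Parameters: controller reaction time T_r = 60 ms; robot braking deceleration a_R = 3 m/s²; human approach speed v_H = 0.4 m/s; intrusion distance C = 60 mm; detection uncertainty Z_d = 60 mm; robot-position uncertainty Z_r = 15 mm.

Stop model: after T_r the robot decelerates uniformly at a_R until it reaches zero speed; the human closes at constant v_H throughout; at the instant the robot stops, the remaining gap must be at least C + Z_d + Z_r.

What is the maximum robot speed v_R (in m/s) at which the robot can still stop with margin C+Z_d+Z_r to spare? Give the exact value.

at the boundary: (1/6)·v² + (29/150)·v + (-73/1000) = 0
  disc = (29/150)² − 4·(1/6)·(-73/1000) = 484/5625 ; √disc = 22/75
  v_R = (−(29/150) + 22/75) / (2·(1/6)) = 3/10 m/s
check:
stop time T_s = (3/10)/3 = 0.1000 s
reaction-phase robot travel = 0.3000·0.0600 = 0.0180 m
braking distance = 0.3000²/(2·3.0000) = 0.0150 m
human over T_r+T_s: 0.4000·(0.0600+0.1000) = 0.0640 m
C+Z_d+Z_r = 0.0600+0.0600+0.0150 = 0.1350 m
sum ≈ 0.0180+0.0150+0.0640+0.1350 ≈ 0.2320 m = S ✓

v_R_max = 3/10 m/s = 0.3000 m/s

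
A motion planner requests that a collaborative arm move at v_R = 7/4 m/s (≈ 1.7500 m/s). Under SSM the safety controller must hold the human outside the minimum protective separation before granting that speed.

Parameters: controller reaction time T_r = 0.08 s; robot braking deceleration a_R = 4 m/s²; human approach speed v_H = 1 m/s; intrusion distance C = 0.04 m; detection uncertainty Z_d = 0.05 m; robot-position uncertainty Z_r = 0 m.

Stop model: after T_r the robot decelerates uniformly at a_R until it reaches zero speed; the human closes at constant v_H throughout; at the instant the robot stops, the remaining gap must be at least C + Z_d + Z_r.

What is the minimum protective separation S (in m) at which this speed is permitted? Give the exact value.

stop time T_s = (7/4)/4 = 0.4375 s
robot covers v_R·T_r = 1.7500·0.0800 = 0.1400 m before braking
robot under decel: 1.7500²/(2·4.0000) = 0.3828 m
human over T_r+T_s: 1.0000·(0.0800+0.4375) = 0.5175 m
margins: 0.0400+0.0500+0.0000 = 0.0900 m
S_min ≈ 0.1400+0.3828+0.5175+0.0900  ⇒  S_min = 3617/3200 m

S_min = 3617/3200 m = 1.1303 m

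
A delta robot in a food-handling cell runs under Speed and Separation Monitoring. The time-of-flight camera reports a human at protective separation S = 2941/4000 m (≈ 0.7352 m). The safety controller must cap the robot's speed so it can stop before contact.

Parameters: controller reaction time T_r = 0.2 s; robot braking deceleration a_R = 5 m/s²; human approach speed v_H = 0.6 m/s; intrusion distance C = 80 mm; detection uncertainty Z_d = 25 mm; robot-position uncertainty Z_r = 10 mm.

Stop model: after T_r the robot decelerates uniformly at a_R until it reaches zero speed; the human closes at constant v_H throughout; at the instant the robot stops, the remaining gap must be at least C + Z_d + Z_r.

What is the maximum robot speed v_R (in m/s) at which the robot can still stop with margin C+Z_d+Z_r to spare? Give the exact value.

v_R_max = 23/20 m/s = 1.1500 m/s

at the boundary: (1/10)·v² + (8/25)·v + (-2001/4000) = 0
  disc = (8/25)² − 4·(1/10)·(-2001/4000) = 121/400 ; √disc = 11/20
  v_R = (−(8/25) + 11/20) / (2·(1/10)) = 23/20 m/s
check:
braking lasts T_s = (23/20)/5 = 0.2300 s
robot in T_r: 1.1500·0.2000 = 0.2300 m
robot under decel: 1.1500²/(2·5.0000) = 0.1323 m
person approaches 0.6000·(0.2000+0.2300) = 0.2580 m
C+Z_d+Z_r = 0.0800+0.0250+0.0100 = 0.1150 m
sum ≈ 0.2300+0.1323+0.2580+0.1150 ≈ 0.7352 m = S ✓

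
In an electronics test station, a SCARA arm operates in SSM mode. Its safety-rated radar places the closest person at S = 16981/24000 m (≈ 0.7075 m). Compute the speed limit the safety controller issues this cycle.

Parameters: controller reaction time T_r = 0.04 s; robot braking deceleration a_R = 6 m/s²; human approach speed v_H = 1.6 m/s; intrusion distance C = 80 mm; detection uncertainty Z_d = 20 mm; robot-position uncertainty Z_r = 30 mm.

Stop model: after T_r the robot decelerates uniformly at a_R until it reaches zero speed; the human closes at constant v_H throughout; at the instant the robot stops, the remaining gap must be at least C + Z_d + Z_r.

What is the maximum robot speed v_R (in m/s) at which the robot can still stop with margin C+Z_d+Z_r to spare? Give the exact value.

v_R_max = 5/4 m/s = 1.2500 m/s

collect terms ⇒ (1/12)·v_R² + (23/75)·v_R + (-493/960) = 0
  disc = (23/75)² − 4·(1/12)·(-493/960) = 10609/40000 ; √disc = 103/200
  v_R = (−(23/75) + 103/200) / (2·(1/12)) = 5/4 m/s
check:
stop time T_s = (5/4)/6 = 0.2083 s
reaction-phase robot travel = 1.2500·0.0400 = 0.0500 m
braking distance = 1.2500²/(2·6.0000) = 0.1302 m
human over T_r+T_s: 1.6000·(0.0400+0.2083) = 0.3973 m
margins: 0.0800+0.0200+0.0300 = 0.1300 m
sum ≈ 0.0500+0.1302+0.3973+0.1300 ≈ 0.7075 m = S ✓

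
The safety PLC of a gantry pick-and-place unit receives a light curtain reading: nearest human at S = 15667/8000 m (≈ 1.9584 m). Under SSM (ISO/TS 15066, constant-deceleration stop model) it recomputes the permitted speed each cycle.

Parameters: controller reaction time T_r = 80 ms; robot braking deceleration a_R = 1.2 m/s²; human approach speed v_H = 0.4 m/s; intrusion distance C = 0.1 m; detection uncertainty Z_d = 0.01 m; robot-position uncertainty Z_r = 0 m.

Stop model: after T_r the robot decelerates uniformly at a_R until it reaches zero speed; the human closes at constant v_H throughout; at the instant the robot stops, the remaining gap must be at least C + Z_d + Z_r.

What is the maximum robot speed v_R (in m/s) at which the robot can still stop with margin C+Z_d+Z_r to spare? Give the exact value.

quadratic (5/12)·v² + (31/75)·v + (-14531/8000) = 0
  disc = (31/75)² − 4·(5/12)·(-14531/8000) = 1151329/360000 ; √disc = 1073/600
  v_R = (−(31/75) + 1073/600) / (2·(5/12)) = 33/20 m/s
check:
braking lasts T_s = (33/20)/(6/5) = 1.3750 s
robot covers v_R·T_r = 1.6500·0.0800 = 0.1320 m before braking
braking distance = 1.6500²/(2·1.2000) = 1.1344 m
human over T_r+T_s: 0.4000·(0.0800+1.3750) = 0.5820 m
margins: 0.1000+0.0100+0.0000 = 0.1100 m
sum ≈ 0.1320+1.1344+0.5820+0.1100 ≈ 1.9584 m = S ✓

v_R_max = 33/20 m/s = 1.6500 m/s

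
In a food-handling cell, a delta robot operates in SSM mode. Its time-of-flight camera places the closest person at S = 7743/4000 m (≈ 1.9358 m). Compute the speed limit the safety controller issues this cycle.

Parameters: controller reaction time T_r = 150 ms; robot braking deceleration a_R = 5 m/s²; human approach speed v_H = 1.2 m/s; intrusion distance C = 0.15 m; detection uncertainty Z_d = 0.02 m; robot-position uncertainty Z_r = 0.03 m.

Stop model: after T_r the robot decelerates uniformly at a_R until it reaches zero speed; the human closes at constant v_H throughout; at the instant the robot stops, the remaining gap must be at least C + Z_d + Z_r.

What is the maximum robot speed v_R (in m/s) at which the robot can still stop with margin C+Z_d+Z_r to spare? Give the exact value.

v_R_max = 49/20 m/s = 2.4500 m/s

collect terms ⇒ (1/10)·v_R² + (39/100)·v_R + (-6223/4000) = 0
  disc = (39/100)² − 4·(1/10)·(-6223/4000) = 484/625 ; √disc = 22/25
  v_R = (−(39/100) + 22/25) / (2·(1/10)) = 49/20 m/s
check:
stop time T_s = (49/20)/5 = 0.4900 s
robot in T_r: 2.4500·0.1500 = 0.3675 m
braking distance = 2.4500²/(2·5.0000) = 0.6002 m
human closes 1.2000·0.6400 = 0.7680 m
C+Z_d+Z_r = 0.1500+0.0200+0.0300 = 0.2000 m
sum ≈ 0.3675+0.6002+0.7680+0.2000 ≈ 1.9358 m = S ✓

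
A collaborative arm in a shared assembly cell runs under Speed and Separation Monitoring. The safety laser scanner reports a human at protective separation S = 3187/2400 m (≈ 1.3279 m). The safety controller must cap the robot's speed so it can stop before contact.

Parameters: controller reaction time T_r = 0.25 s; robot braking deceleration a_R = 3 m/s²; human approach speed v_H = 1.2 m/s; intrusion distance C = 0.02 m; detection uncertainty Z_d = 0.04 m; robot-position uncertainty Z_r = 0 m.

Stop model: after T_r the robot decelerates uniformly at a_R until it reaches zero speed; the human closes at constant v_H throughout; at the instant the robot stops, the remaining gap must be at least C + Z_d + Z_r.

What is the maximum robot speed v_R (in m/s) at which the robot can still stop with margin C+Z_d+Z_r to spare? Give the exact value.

quadratic (1/6)·v² + (13/20)·v + (-2323/2400) = 0
  disc = (13/20)² − 4·(1/6)·(-2323/2400) = 961/900 ; √disc = 31/30
  v_R = (−(13/20) + 31/30) / (2·(1/6)) = 23/20 m/s
check:
T_s = v_R/a_R = (23/20)/3 = 0.3833 s
robot covers v_R·T_r = 1.1500·0.2500 = 0.2875 m before braking
robot under decel: 1.1500²/(2·3.0000) = 0.2204 m
human closes 1.2000·0.6333 = 0.7600 m
C+Z_d+Z_r = 0.0200+0.0400+0.0000 = 0.0600 m
sum ≈ 0.2875+0.2204+0.7600+0.0600 ≈ 1.3279 m = S ✓

v_R_max = 23/20 m/s = 1.1500 m/s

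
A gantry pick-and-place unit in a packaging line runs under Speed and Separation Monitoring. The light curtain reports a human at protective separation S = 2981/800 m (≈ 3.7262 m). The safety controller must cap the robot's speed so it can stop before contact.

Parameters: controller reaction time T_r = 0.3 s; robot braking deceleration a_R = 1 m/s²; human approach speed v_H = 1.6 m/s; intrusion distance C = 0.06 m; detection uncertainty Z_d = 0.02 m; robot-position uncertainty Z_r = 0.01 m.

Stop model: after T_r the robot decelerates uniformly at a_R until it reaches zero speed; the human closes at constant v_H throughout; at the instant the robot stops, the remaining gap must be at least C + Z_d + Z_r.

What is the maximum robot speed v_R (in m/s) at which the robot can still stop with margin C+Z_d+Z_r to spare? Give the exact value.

at the boundary: (1/2)·v² + (19/10)·v + (-101/32) = 0
  disc = (19/10)² − 4·(1/2)·(-101/32) = 3969/400 ; √disc = 63/20
  v_R = (−(19/10) + 63/20) / (2·(1/2)) = 5/4 m/s
check:
stop time T_s = (5/4)/1 = 1.2500 s
reaction-phase robot travel = 1.2500·0.3000 = 0.3750 m
braking distance = 1.2500²/(2·1.0000) = 0.7812 m
human closes 1.6000·1.5500 = 2.4800 m
margins: 0.0600+0.0200+0.0100 = 0.0900 m
sum ≈ 0.3750+0.7812+2.4800+0.0900 ≈ 3.7262 m = S ✓

v_R_max = 5/4 m/s = 1.2500 m/s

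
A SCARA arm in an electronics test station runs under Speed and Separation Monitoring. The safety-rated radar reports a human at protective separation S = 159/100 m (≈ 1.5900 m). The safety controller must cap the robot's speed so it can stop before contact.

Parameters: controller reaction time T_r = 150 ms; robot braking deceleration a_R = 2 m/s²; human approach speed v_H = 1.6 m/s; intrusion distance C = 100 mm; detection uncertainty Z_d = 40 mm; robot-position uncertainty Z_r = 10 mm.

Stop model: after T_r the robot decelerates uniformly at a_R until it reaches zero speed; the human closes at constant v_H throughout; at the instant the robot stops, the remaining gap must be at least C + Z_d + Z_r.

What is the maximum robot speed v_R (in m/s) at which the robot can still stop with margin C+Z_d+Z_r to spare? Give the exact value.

v_R_max = 1 m/s = 1.0000 m/s

quadratic (1/4)·v² + (19/20)·v + (-6/5) = 0
  disc = (19/20)² − 4·(1/4)·(-6/5) = 841/400 ; √disc = 29/20
  v_R = (−(19/20) + 29/20) / (2·(1/4)) = 1 m/s
check:
stop time T_s = 1/2 = 0.5000 s
robot covers v_R·T_r = 1.0000·0.1500 = 0.1500 m before braking
robot under decel: 1.0000²/(2·2.0000) = 0.2500 m
human closes 1.6000·0.6500 = 1.0400 m
C+Z_d+Z_r = 0.1000+0.0400+0.0100 = 0.1500 m
sum ≈ 0.1500+0.2500+1.0400+0.1500 ≈ 1.5900 m = S ✓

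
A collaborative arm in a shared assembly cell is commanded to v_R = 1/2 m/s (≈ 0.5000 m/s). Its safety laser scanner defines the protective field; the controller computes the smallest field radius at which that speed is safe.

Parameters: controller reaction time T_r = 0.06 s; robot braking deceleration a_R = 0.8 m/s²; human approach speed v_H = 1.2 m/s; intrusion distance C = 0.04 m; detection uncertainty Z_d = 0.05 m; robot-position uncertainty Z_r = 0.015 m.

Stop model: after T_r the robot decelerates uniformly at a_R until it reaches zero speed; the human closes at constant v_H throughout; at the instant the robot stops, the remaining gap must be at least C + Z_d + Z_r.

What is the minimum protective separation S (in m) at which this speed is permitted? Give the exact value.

stop time T_s = (1/2)/(4/5) = 0.6250 s
robot in T_r: 0.5000·0.0600 = 0.0300 m
robot under decel: 0.5000²/(2·0.8000) = 0.1562 m
human over T_r+T_s: 1.2000·(0.0600+0.6250) = 0.8220 m
C+Z_d+Z_r = 0.0400+0.0500+0.0150 = 0.1050 m
S_min ≈ 0.0300+0.1562+0.8220+0.1050  ⇒  S_min = 4453/4000 m

S_min = 4453/4000 m = 1.1133 m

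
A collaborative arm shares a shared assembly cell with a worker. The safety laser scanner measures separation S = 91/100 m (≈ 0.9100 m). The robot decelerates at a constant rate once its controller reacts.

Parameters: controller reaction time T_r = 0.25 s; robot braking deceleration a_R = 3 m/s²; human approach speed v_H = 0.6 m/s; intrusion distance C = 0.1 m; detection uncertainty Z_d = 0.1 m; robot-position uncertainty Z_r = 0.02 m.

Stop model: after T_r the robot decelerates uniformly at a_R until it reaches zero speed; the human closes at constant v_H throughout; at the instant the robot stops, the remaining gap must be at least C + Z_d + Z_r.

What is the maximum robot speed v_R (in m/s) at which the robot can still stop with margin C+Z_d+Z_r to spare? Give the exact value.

quadratic (1/6)·v² + (9/20)·v + (-27/50) = 0
  disc = (9/20)² − 4·(1/6)·(-27/50) = 9/16 ; √disc = 3/4
  v_R = (−(9/20) + 3/4) / (2·(1/6)) = 9/10 m/s
check:
stop time T_s = (9/10)/3 = 0.3000 s
reaction-phase robot travel = 0.9000·0.2500 = 0.2250 m
braking distance = 0.9000²/(2·3.0000) = 0.1350 m
human closes 0.6000·0.5500 = 0.3300 m
C+Z_d+Z_r = 0.1000+0.1000+0.0200 = 0.2200 m
sum ≈ 0.2250+0.1350+0.3300+0.2200 ≈ 0.9100 m = S ✓

v_R_max = 9/10 m/s = 0.9000 m/s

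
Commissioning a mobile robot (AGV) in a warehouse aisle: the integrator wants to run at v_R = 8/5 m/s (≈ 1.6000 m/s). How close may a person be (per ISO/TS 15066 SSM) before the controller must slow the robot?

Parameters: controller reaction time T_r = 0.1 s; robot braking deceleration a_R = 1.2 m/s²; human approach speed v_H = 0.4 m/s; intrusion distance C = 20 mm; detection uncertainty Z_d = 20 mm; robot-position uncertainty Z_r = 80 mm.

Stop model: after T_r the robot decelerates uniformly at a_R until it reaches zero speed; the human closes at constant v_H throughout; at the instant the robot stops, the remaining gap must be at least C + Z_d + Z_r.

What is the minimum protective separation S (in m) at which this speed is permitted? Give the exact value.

stop time T_s = (8/5)/(6/5) = 1.3333 s
reaction-phase robot travel = 1.6000·0.1000 = 0.1600 m
robot under decel: 1.6000²/(2·1.2000) = 1.0667 m
person approaches 0.4000·(0.1000+1.3333) = 0.5733 m
margins: 0.0200+0.0200+0.0800 = 0.1200 m
S_min ≈ 0.1600+1.0667+0.5733+0.1200  ⇒  S_min = 48/25 m

S_min = 48/25 m = 1.9200 m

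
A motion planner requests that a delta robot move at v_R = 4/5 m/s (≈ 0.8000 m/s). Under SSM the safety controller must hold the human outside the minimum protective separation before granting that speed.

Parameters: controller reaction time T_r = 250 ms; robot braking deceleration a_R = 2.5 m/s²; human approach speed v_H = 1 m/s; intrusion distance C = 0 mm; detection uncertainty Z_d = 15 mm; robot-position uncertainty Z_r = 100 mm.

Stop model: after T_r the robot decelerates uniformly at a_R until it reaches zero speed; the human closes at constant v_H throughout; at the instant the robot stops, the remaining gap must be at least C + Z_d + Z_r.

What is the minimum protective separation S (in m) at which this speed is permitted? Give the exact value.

stop time T_s = (4/5)/(5/2) = 0.3200 s
robot in T_r: 0.8000·0.2500 = 0.2000 m
robot covers 0.8000·0.3200 − ½·2.5000·0.3200² = 0.1280 m while stopping
human closes 1.0000·0.5700 = 0.5700 m
C+Z_d+Z_r = 0.0000+0.0150+0.1000 = 0.1150 m
S_min ≈ 0.2000+0.1280+0.5700+0.1150  ⇒  S_min = 1013/1000 m

S_min = 1013/1000 m = 1.0130 m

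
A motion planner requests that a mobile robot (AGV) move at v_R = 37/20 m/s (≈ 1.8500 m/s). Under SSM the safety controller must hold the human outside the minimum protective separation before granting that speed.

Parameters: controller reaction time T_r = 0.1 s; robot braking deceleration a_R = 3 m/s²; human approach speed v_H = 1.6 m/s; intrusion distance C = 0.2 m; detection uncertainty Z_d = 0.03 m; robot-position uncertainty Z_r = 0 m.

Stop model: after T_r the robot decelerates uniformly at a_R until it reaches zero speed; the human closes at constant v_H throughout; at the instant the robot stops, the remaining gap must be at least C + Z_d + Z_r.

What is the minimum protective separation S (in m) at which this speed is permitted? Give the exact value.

S_min = 5117/2400 m = 2.1321 m

stop time T_s = (37/20)/3 = 0.6167 s
reaction-phase robot travel = 1.8500·0.1000 = 0.1850 m
braking distance = 1.8500²/(2·3.0000) = 0.5704 m
human closes 1.6000·0.7167 = 1.1467 m
C+Z_d+Z_r = 0.2000+0.0300+0.0000 = 0.2300 m
S_min ≈ 0.1850+0.5704+1.1467+0.2300  ⇒  S_min = 5117/2400 m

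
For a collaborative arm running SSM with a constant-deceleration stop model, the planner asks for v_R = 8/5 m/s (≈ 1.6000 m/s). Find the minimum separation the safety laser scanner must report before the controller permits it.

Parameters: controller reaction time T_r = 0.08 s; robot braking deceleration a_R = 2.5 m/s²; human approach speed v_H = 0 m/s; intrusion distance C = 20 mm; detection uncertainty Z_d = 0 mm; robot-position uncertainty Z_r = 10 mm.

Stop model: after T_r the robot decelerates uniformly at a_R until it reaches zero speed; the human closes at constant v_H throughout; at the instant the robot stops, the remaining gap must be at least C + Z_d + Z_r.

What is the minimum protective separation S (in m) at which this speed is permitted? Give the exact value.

braking lasts T_s = (8/5)/(5/2) = 0.6400 s
robot in T_r: 1.6000·0.0800 = 0.1280 m
robot covers 1.6000·0.6400 − ½·2.5000·0.6400² = 0.5120 m while stopping
human over T_r+T_s: 0.0000·(0.0800+0.6400) = 0.0000 m
margins: 0.0200+0.0000+0.0100 = 0.0300 m
S_min ≈ 0.1280+0.5120+0.0000+0.0300  ⇒  S_min = 67/100 m

S_min = 67/100 m = 0.6700 m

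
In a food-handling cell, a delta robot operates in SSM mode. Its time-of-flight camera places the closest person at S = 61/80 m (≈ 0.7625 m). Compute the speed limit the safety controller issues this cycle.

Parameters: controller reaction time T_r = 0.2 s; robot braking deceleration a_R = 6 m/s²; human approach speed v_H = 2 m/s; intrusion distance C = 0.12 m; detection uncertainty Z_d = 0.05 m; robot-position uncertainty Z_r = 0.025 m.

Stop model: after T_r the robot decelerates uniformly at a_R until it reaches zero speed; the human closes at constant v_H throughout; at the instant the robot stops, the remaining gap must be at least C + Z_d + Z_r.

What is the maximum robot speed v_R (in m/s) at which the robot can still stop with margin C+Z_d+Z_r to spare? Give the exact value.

v_R_max = 3/10 m/s = 0.3000 m/s

collect terms ⇒ (1/12)·v_R² + (8/15)·v_R + (-67/400) = 0
  disc = (8/15)² − 4·(1/12)·(-67/400) = 49/144 ; √disc = 7/12
  v_R = (−(8/15) + 7/12) / (2·(1/12)) = 3/10 m/s
check:
T_s = v_R/a_R = (3/10)/6 = 0.0500 s
robot in T_r: 0.3000·0.2000 = 0.0600 m
robot covers 0.3000·0.0500 − ½·6.0000·0.0500² = 0.0075 m while stopping
human closes 2.0000·0.2500 = 0.5000 m
residual clearance needed = 0.1200+0.0500+0.0250 = 0.1950 m
sum ≈ 0.0600+0.0075+0.5000+0.1950 ≈ 0.7625 m = S ✓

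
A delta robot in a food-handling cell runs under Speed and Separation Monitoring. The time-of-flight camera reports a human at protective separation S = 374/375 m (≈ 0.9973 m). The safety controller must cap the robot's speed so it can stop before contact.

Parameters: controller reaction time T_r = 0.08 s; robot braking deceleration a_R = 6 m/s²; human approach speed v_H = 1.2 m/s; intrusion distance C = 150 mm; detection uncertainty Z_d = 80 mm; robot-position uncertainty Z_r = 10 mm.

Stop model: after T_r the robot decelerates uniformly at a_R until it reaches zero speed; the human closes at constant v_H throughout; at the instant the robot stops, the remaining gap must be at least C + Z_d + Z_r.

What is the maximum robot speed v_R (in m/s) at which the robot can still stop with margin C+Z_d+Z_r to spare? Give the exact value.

collect terms ⇒ (1/12)·v_R² + (7/25)·v_R + (-248/375) = 0
  disc = (7/25)² − 4·(1/12)·(-248/375) = 1681/5625 ; √disc = 41/75
  v_R = (−(7/25) + 41/75) / (2·(1/12)) = 8/5 m/s
check:
T_s = v_R/a_R = (8/5)/6 = 0.2667 s
reaction-phase robot travel = 1.6000·0.0800 = 0.1280 m
braking distance = 1.6000²/(2·6.0000) = 0.2133 m
human closes 1.2000·0.3467 = 0.4160 m
residual clearance needed = 0.1500+0.0800+0.0100 = 0.2400 m
sum ≈ 0.1280+0.2133+0.4160+0.2400 ≈ 0.9973 m = S ✓

v_R_max = 8/5 m/s = 1.6000 m/s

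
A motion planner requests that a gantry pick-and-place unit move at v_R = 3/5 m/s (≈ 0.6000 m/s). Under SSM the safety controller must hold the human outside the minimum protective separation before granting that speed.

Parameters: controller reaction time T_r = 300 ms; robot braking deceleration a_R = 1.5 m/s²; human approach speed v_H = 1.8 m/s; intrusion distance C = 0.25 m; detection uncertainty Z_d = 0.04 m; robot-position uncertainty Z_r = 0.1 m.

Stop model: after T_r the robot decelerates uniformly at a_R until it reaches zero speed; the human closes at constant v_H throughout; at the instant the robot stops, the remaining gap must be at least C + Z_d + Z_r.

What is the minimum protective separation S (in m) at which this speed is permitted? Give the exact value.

stop time T_s = (3/5)/(3/2) = 0.4000 s
robot in T_r: 0.6000·0.3000 = 0.1800 m
robot under decel: 0.6000²/(2·1.5000) = 0.1200 m
person approaches 1.8000·(0.3000+0.4000) = 1.2600 m
residual clearance needed = 0.2500+0.0400+0.1000 = 0.3900 m
S_min ≈ 0.1800+0.1200+1.2600+0.3900  ⇒  S_min = 39/20 m

S_min = 39/20 m = 1.9500 m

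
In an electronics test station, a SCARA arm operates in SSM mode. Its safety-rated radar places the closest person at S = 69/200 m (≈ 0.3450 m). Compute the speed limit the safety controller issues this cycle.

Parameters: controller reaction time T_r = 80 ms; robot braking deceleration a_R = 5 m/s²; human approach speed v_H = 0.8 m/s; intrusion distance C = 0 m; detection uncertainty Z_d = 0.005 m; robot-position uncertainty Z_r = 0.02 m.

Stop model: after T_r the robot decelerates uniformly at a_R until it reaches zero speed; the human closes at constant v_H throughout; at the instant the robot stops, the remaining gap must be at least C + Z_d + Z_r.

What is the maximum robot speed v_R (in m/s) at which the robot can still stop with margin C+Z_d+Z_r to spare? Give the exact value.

at the boundary: (1/10)·v² + (6/25)·v + (-32/125) = 0
  disc = (6/25)² − 4·(1/10)·(-32/125) = 4/25 ; √disc = 2/5
  v_R = (−(6/25) + 2/5) / (2·(1/10)) = 4/5 m/s
check:
braking lasts T_s = (4/5)/5 = 0.1600 s
robot in T_r: 0.8000·0.0800 = 0.0640 m
robot covers 0.8000·0.1600 − ½·5.0000·0.1600² = 0.0640 m while stopping
human over T_r+T_s: 0.8000·(0.0800+0.1600) = 0.1920 m
C+Z_d+Z_r = 0.0000+0.0050+0.0200 = 0.0250 m
sum ≈ 0.0640+0.0640+0.1920+0.0250 ≈ 0.3450 m = S ✓

v_R_max = 4/5 m/s = 0.8000 m/s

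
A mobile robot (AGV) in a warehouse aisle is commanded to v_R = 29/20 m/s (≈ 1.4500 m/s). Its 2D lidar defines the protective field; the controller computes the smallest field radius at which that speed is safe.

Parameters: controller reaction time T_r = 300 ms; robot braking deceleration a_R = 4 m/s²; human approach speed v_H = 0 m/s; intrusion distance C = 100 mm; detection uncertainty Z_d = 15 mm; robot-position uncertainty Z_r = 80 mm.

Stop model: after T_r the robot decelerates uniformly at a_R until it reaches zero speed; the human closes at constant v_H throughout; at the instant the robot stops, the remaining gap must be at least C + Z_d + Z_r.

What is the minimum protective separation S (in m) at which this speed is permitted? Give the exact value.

S_min = 2857/3200 m = 0.8928 m

T_s = v_R/a_R = (29/20)/4 = 0.3625 s
robot in T_r: 1.4500·0.3000 = 0.4350 m
braking distance = 1.4500²/(2·4.0000) = 0.2628 m
human over T_r+T_s: 0.0000·(0.3000+0.3625) = 0.0000 m
residual clearance needed = 0.1000+0.0150+0.0800 = 0.1950 m
S_min ≈ 0.4350+0.2628+0.0000+0.1950  ⇒  S_min = 2857/3200 m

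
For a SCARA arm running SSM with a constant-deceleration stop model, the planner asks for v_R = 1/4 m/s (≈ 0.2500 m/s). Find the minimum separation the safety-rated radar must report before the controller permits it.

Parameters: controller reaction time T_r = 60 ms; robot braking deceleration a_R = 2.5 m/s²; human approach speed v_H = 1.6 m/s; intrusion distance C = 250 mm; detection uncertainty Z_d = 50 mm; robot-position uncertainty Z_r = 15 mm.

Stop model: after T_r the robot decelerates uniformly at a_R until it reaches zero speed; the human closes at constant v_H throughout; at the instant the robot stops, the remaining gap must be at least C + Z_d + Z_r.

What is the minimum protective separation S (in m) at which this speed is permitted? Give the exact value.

stop time T_s = (1/4)/(5/2) = 0.1000 s
robot covers v_R·T_r = 0.2500·0.0600 = 0.0150 m before braking
robot covers 0.2500·0.1000 − ½·2.5000·0.1000² = 0.0125 m while stopping
person approaches 1.6000·(0.0600+0.1000) = 0.2560 m
C+Z_d+Z_r = 0.2500+0.0500+0.0150 = 0.3150 m
S_min ≈ 0.0150+0.0125+0.2560+0.3150  ⇒  S_min = 1197/2000 m

S_min = 1197/2000 m = 0.5985 m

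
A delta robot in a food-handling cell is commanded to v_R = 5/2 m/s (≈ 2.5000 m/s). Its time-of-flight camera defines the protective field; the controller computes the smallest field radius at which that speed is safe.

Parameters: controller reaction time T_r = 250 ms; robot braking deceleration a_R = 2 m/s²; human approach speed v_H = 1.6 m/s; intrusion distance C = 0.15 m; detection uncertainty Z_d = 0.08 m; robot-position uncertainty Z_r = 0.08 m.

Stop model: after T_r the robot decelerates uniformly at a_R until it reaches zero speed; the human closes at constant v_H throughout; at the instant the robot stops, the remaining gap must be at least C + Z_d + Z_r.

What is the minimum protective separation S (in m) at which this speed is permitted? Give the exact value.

S_min = 1959/400 m = 4.8975 m

stop time T_s = (5/2)/2 = 1.2500 s
robot covers v_R·T_r = 2.5000·0.2500 = 0.6250 m before braking
robot covers 2.5000·1.2500 − ½·2.0000·1.2500² = 1.5625 m while stopping
human closes 1.6000·1.5000 = 2.4000 m
C+Z_d+Z_r = 0.1500+0.0800+0.0800 = 0.3100 m
S_min ≈ 0.6250+1.5625+2.4000+0.3100  ⇒  S_min = 1959/400 m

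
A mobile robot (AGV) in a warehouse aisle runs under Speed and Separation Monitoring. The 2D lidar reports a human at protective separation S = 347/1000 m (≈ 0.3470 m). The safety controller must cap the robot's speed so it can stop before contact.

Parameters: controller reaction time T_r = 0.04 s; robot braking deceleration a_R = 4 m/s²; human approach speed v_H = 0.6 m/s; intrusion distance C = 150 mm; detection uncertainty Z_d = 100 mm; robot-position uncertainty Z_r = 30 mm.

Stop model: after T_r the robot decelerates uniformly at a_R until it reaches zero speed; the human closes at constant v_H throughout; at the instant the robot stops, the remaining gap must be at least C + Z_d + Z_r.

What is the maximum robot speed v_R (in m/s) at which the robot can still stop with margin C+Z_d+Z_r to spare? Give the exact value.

at the boundary: (1/8)·v² + (19/100)·v + (-43/1000) = 0
  disc = (19/100)² − 4·(1/8)·(-43/1000) = 36/625 ; √disc = 6/25
  v_R = (−(19/100) + 6/25) / (2·(1/8)) = 1/5 m/s
check:
T_s = v_R/a_R = (1/5)/4 = 0.0500 s
robot in T_r: 0.2000·0.0400 = 0.0080 m
braking distance = 0.2000²/(2·4.0000) = 0.0050 m
person approaches 0.6000·(0.0400+0.0500) = 0.0540 m
residual clearance needed = 0.1500+0.1000+0.0300 = 0.2800 m
sum ≈ 0.0080+0.0050+0.0540+0.2800 ≈ 0.3470 m = S ✓

v_R_max = 1/5 m/s = 0.2000 m/s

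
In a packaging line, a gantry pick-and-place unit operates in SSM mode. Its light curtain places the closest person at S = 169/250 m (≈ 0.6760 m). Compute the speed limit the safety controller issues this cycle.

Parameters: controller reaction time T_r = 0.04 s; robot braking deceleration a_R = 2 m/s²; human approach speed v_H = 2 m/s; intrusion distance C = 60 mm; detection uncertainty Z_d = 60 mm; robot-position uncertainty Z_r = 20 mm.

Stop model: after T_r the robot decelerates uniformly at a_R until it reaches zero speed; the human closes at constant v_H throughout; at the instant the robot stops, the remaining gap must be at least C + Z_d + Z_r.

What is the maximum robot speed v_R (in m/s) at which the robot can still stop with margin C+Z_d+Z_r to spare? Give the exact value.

v_R_max = 2/5 m/s = 0.4000 m/s

collect terms ⇒ (1/4)·v_R² + (26/25)·v_R + (-57/125) = 0
  disc = (26/25)² − 4·(1/4)·(-57/125) = 961/625 ; √disc = 31/25
  v_R = (−(26/25) + 31/25) / (2·(1/4)) = 2/5 m/s
check:
stop time T_s = (2/5)/2 = 0.2000 s
robot in T_r: 0.4000·0.0400 = 0.0160 m
robot covers 0.4000·0.2000 − ½·2.0000·0.2000² = 0.0400 m while stopping
human over T_r+T_s: 2.0000·(0.0400+0.2000) = 0.4800 m
residual clearance needed = 0.0600+0.0600+0.0200 = 0.1400 m
sum ≈ 0.0160+0.0400+0.4800+0.1400 ≈ 0.6760 m = S ✓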